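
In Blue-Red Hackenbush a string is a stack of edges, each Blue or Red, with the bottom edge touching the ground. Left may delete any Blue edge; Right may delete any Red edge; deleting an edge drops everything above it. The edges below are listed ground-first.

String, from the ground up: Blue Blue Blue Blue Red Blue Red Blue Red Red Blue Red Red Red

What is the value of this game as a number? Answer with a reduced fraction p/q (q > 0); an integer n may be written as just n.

3729/1024

edge 1 of 14 (Blue): { 0 | ∅ } — 1
edge 2 of 14 (Blue): { 0, 1 | ∅ } — 2
edge 3 of 14 (Blue): { 0, 1, 2 | ∅ } — 3
edge 4 of 14 (Blue): { 0, 1, 2, 3 | ∅ } — 4
edge 5 of 14 (Red): { 0, 1, 2, 3 | 4 } — 7/2
edge 6 of 14 (Blue): { 0, 1, 2, 3, 7/2 | 4 } — 15/4
edge 7 of 14 (Red): { 0, 1, 2, 3, 7/2 | 15/4, 4 } — 29/8
edge 8 of 14 (Blue): { 0, 1, 2, 3, 7/2, 29/8 | 15/4, 4 } — 59/16
edge 9 of 14 (Red): { 0, 1, 2, 3, 7/2, 29/8 | 59/16, 15/4, 4 } — 117/32
edge 10 of 14 (Red): { 0, 1, 2, 3, 7/2, 29/8 | 117/32, 59/16, 15/4, 4 } — 233/64
edge 11 of 14 (Blue): { 0, 1, 2, 3, 7/2, 29/8, 233/64 | 117/32, 59/16, 15/4, 4 } — 467/128
edge 12 of 14 (Red): { 0, 1, 2, 3, 7/2, 29/8, 233/64 | 467/128, 117/32, 59/16, 15/4, 4 } — 933/256
edge 13 of 14 (Red): { 0, 1, 2, 3, 7/2, 29/8, 233/64 | 933/256, 467/128, 117/32, 59/16, 15/4, 4 } — 1865/512
edge 14 of 14 (Red): { 0, 1, 2, 3, 7/2, 29/8, 233/64 | 1865/512, 933/256, 467/128, 117/32, 59/16, 15/4, 4 } — 3729/1024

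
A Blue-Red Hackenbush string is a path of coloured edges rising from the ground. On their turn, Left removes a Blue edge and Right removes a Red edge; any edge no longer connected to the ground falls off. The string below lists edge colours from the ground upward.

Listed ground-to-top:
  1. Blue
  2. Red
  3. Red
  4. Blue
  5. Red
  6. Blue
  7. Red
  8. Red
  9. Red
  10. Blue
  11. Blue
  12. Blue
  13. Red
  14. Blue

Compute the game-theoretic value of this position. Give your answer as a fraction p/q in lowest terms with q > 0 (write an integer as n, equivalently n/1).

2619/8192

1 of 14 · B · max L 0 · min R +∞ so 1
2 of 14 · BR · max L 0 · min R 1 so 1/2
3 of 14 · BRR · max L 0 · min R 1/2 so 1/4
4 of 14 · BRRB · max L 1/4 · min R 1/2 so 3/8
5 of 14 · BRRBR · max L 1/4 · min R 3/8 so 5/16
6 of 14 · BRRBRB · max L 5/16 · min R 3/8 so 11/32
7 of 14 · BRRBRBR · max L 5/16 · min R 11/32 so 21/64
8 of 14 · BRRBRBRR · max L 5/16 · min R 21/64 so 41/128
9 of 14 · BRRBRBRRR · max L 5/16 · min R 41/128 so 81/256
10 of 14 · BRRBRBRRRB · max L 81/256 · min R 41/128 so 163/512
11 of 14 · BRRBRBRRRBB · max L 163/512 · min R 41/128 so 327/1024
12 of 14 · BRRBRBRRRBBB · max L 327/1024 · min R 41/128 so 655/2048
13 of 14 · BRRBRBRRRBBBR · max L 327/1024 · min R 655/2048 so 1309/4096
14 of 14 · BRRBRBRRRBBBRB · max L 1309/4096 · min R 655/2048 so 2619/8192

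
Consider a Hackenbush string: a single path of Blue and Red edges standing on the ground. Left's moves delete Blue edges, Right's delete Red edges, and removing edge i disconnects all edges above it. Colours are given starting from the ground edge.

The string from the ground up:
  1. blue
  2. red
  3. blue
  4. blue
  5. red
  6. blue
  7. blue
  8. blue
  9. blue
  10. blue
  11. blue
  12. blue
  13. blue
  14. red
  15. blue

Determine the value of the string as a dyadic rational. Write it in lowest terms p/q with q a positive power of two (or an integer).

Recurse on prefixes of the 15-edge string blue red blue blue red blue blue blue blue blue blue blue blue red blue:
b: Left { 0 }, Right { ∅ } -> simplest 1
br: Left { 0 }, Right { 1 } -> simplest 1/2
brb: Left { 0; 1/2 }, Right { 1 } -> simplest 3/4
brbb: Left { 0; 1/2; 3/4 }, Right { 1 } -> simplest 7/8
brbbr: Left { 0; 1/2; 3/4 }, Right { 7/8; 1 } -> simplest 13/16
brbbrb: Left { 0; 1/2; 3/4; 13/16 }, Right { 7/8; 1 } -> simplest 27/32
brbbrbb: Left { 0; 1/2; 3/4; 13/16; 27/32 }, Right { 7/8; 1 } -> simplest 55/64
brbbrbbb: Left { 0; 1/2; 3/4; 13/16; 27/32; 55/64 }, Right { 7/8; 1 } -> simplest 111/128
brbbrbbbb: Left { 0; 1/2; 3/4; 13/16; 27/32; 55/64; 111/128 }, Right { 7/8; 1 } -> simplest 223/256
brbbrbbbbb: Left { 0; 1/2; 3/4; 13/16; 27/32; 55/64; 111/128; 223/256 }, Right { 7/8; 1 } -> simplest 447/512
brbbrbbbbbb: Left { 0; 1/2; 3/4; 13/16; 27/32; 55/64; 111/128; 223/256; 447/512 }, Right { 7/8; 1 } -> simplest 895/1024
brbbrbbbbbbb: Left { 0; 1/2; 3/4; 13/16; 27/32; 55/64; 111/128; 223/256; 447/512; 895/1024 }, Right { 7/8; 1 } -> simplest 1791/2048
brbbrbbbbbbbb: Left { 0; 1/2; 3/4; 13/16; 27/32; 55/64; 111/128; 223/256; 447/512; 895/1024; 1791/2048 }, Right { 7/8; 1 } -> simplest 3583/4096
brbbrbbbbbbbbr: Left { 0; 1/2; 3/4; 13/16; 27/32; 55/64; 111/128; 223/256; 447/512; 895/1024; 1791/2048 }, Right { 3583/4096; 7/8; 1 } -> simplest 7165/8192
brbbrbbbbbbbbrb: Left { 0; 1/2; 3/4; 13/16; 27/32; 55/64; 111/128; 223/256; 447/512; 895/1024; 1791/2048; 7165/8192 }, Right { 3583/4096; 7/8; 1 } -> simplest 14331/16384

14331/16384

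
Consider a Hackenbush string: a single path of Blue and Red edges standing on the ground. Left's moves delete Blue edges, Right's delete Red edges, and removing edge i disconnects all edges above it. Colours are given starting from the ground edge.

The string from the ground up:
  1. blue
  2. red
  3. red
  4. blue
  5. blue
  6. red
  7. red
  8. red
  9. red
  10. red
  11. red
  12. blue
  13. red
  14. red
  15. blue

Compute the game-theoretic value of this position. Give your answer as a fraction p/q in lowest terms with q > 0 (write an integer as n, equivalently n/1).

Prefix values for blue red red blue blue red red red red red red blue red red blue via {L|R} + simplicity:
b: Left { 0 }, Right { (no moves) } gives simplest 1
br: Left { 0 }, Right { 1 } gives simplest 1/2
brr: Left { 0 }, Right { 1/2,1 } gives simplest 1/4
brrb: Left { 0,1/4 }, Right { 1/2,1 } gives simplest 3/8
brrbb: Left { 0,1/4,3/8 }, Right { 1/2,1 } gives simplest 7/16
brrbbr: Left { 0,1/4,3/8 }, Right { 7/16,1/2,1 } gives simplest 13/32
brrbbrr: Left { 0,1/4,3/8 }, Right { 13/32,7/16,1/2,1 } gives simplest 25/64
brrbbrrr: Left { 0,1/4,3/8 }, Right { 25/64,13/32,7/16,1/2,1 } gives simplest 49/128
brrbbrrrr: Left { 0,1/4,3/8 }, Right { 49/128,25/64,13/32,7/16,1/2,1 } gives simplest 97/256
brrbbrrrrr: Left { 0,1/4,3/8 }, Right { 97/256,49/128,25/64,13/32,7/16,1/2,1 } gives simplest 193/512
brrbbrrrrrr: Left { 0,1/4,3/8 }, Right { 193/512,97/256,49/128,25/64,13/32,7/16,1/2,1 } gives simplest 385/1024
brrbbrrrrrrb: Left { 0,1/4,3/8,385/1024 }, Right { 193/512,97/256,49/128,25/64,13/32,7/16,1/2,1 } gives simplest 771/2048
brrbbrrrrrrbr: Left { 0,1/4,3/8,385/1024 }, Right { 771/2048,193/512,97/256,49/128,25/64,13/32,7/16,1/2,1 } gives simplest 1541/4096
brrbbrrrrrrbrr: Left { 0,1/4,3/8,385/1024 }, Right { 1541/4096,771/2048,193/512,97/256,49/128,25/64,13/32,7/16,1/2,1 } gives simplest 3081/8192
brrbbrrrrrrbrrb: Left { 0,1/4,3/8,385/1024,3081/8192 }, Right { 1541/4096,771/2048,193/512,97/256,49/128,25/64,13/32,7/16,1/2,1 } gives simplest 6163/16384

6163/16384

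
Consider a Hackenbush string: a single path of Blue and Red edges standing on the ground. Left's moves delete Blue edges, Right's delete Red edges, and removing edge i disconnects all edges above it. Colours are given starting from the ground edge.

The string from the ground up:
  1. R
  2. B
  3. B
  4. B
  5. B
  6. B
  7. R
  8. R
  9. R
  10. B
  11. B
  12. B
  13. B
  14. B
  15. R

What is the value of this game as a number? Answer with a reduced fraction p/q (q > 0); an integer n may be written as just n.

Build v(s[:k]) for k = 1..15, string s = R B B B B B R R R B B B B B R.
step 1: add R to get R; options L={ ∅ } R={ 0 } so -1
step 2: add B to get RB; options L={ -1 } R={ 0 } so -1/2
step 3: add B to get RBB; options L={ -1, -1/2 } R={ 0 } so -1/4
step 4: add B to get RBBB; options L={ -1, -1/2, -1/4 } R={ 0 } so -1/8
step 5: add B to get RBBBB; options L={ -1, -1/2, -1/4, -1/8 } R={ 0 } so -1/16
step 6: add B to get RBBBBB; options L={ -1, -1/2, -1/4, -1/8, -1/16 } R={ 0 } so -1/32
step 7: add R to get RBBBBBR; options L={ -1, -1/2, -1/4, -1/8, -1/16 } R={ -1/32, 0 } so -3/64
step 8: add R to get RBBBBBRR; options L={ -1, -1/2, -1/4, -1/8, -1/16 } R={ -3/64, -1/32, 0 } so -7/128
step 9: add R to get RBBBBBRRR; options L={ -1, -1/2, -1/4, -1/8, -1/16 } R={ -7/128, -3/64, -1/32, 0 } so -15/256
step 10: add B to get RBBBBBRRRB; options L={ -1, -1/2, -1/4, -1/8, -1/16, -15/256 } R={ -7/128, -3/64, -1/32, 0 } so -29/512
step 11: add B to get RBBBBBRRRBB; options L={ -1, -1/2, -1/4, -1/8, -1/16, -15/256, -29/512 } R={ -7/128, -3/64, -1/32, 0 } so -57/1024
step 12: add B to get RBBBBBRRRBBB; options L={ -1, -1/2, -1/4, -1/8, -1/16, -15/256, -29/512, -57/1024 } R={ -7/128, -3/64, -1/32, 0 } so -113/2048
step 13: add B to get RBBBBBRRRBBBB; options L={ -1, -1/2, -1/4, -1/8, -1/16, -15/256, -29/512, -57/1024, -113/2048 } R={ -7/128, -3/64, -1/32, 0 } so -225/4096
step 14: add B to get RBBBBBRRRBBBBB; options L={ -1, -1/2, -1/4, -1/8, -1/16, -15/256, -29/512, -57/1024, -113/2048, -225/4096 } R={ -7/128, -3/64, -1/32, 0 } so -449/8192
step 15: add R to get RBBBBBRRRBBBBBR; options L={ -1, -1/2, -1/4, -1/8, -1/16, -15/256, -29/512, -57/1024, -113/2048, -225/4096 } R={ -449/8192, -7/128, -3/64, -1/32, 0 } so -899/16384

-899/16384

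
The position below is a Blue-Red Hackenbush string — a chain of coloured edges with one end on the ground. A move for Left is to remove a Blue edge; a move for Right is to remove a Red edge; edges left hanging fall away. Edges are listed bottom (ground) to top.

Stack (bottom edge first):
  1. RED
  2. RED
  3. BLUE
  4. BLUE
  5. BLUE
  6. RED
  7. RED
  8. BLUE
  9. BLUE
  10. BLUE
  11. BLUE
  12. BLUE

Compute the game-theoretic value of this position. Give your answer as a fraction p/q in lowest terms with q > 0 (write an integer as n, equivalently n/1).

edge 1 of 12 (RED): { · | 0 } — -1
edge 2 of 12 (RED): { · | -1,0 } — -2
edge 3 of 12 (BLUE): { -2 | -1,0 } — -3/2
edge 4 of 12 (BLUE): { -2,-3/2 | -1,0 } — -5/4
edge 5 of 12 (BLUE): { -2,-3/2,-5/4 | -1,0 } — -9/8
edge 6 of 12 (RED): { -2,-3/2,-5/4 | -9/8,-1,0 } — -19/16
edge 7 of 12 (RED): { -2,-3/2,-5/4 | -19/16,-9/8,-1,0 } — -39/32
edge 8 of 12 (BLUE): { -2,-3/2,-5/4,-39/32 | -19/16,-9/8,-1,0 } — -77/64
edge 9 of 12 (BLUE): { -2,-3/2,-5/4,-39/32,-77/64 | -19/16,-9/8,-1,0 } — -153/128
edge 10 of 12 (BLUE): { -2,-3/2,-5/4,-39/32,-77/64,-153/128 | -19/16,-9/8,-1,0 } — -305/256
edge 11 of 12 (BLUE): { -2,-3/2,-5/4,-39/32,-77/64,-153/128,-305/256 | -19/16,-9/8,-1,0 } — -609/512
edge 12 of 12 (BLUE): { -2,-3/2,-5/4,-39/32,-77/64,-153/128,-305/256,-609/512 | -19/16,-9/8,-1,0 } — -1217/1024

-1217/1024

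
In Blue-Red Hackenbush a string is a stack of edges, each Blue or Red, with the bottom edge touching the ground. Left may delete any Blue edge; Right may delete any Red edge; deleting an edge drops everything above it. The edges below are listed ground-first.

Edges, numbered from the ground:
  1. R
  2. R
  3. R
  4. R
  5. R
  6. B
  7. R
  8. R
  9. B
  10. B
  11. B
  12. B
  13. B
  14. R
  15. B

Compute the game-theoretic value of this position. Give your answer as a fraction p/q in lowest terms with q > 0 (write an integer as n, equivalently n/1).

Recurse on prefixes of the 15-edge string R R R R R B R R B B B B B R B:
edge 1 of 15 (R): {  | 0 } — -1
edge 2 of 15 (R): {  | -1, 0 } — -2
edge 3 of 15 (R): {  | -2, -1, 0 } — -3
edge 4 of 15 (R): {  | -3, -2, -1, 0 } — -4
edge 5 of 15 (R): {  | -4, -3, -2, -1, 0 } — -5
edge 6 of 15 (B): { -5 | -4, -3, -2, -1, 0 } — -9/2
edge 7 of 15 (R): { -5 | -9/2, -4, -3, -2, -1, 0 } — -19/4
edge 8 of 15 (R): { -5 | -19/4, -9/2, -4, -3, -2, -1, 0 } — -39/8
edge 9 of 15 (B): { -5, -39/8 | -19/4, -9/2, -4, -3, -2, -1, 0 } — -77/16
edge 10 of 15 (B): { -5, -39/8, -77/16 | -19/4, -9/2, -4, -3, -2, -1, 0 } — -153/32
edge 11 of 15 (B): { -5, -39/8, -77/16, -153/32 | -19/4, -9/2, -4, -3, -2, -1, 0 } — -305/64
edge 12 of 15 (B): { -5, -39/8, -77/16, -153/32, -305/64 | -19/4, -9/2, -4, -3, -2, -1, 0 } — -609/128
edge 13 of 15 (B): { -5, -39/8, -77/16, -153/32, -305/64, -609/128 | -19/4, -9/2, -4, -3, -2, -1, 0 } — -1217/256
edge 14 of 15 (R): { -5, -39/8, -77/16, -153/32, -305/64, -609/128 | -1217/256, -19/4, -9/2, -4, -3, -2, -1, 0 } — -2435/512
edge 15 of 15 (B): { -5, -39/8, -77/16, -153/32, -305/64, -609/128, -2435/512 | -1217/256, -19/4, -9/2, -4, -3, -2, -1, 0 } — -4869/1024

-4869/1024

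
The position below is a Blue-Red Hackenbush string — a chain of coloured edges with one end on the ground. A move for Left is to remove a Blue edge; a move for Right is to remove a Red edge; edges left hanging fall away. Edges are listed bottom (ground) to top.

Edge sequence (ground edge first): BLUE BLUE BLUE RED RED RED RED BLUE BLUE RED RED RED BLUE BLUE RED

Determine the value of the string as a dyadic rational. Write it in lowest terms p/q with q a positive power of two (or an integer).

8589/4096

1 of 15 · B · max L 0 · min R +∞ = 1
2 of 15 · BB · max L 1 · min R +∞ = 2
3 of 15 · BBB · max L 2 · min R +∞ = 3
4 of 15 · BBBR · max L 2 · min R 3 = 5/2
5 of 15 · BBBRR · max L 2 · min R 5/2 = 9/4
6 of 15 · BBBRRR · max L 2 · min R 9/4 = 17/8
7 of 15 · BBBRRRR · max L 2 · min R 17/8 = 33/16
8 of 15 · BBBRRRRB · max L 33/16 · min R 17/8 = 67/32
9 of 15 · BBBRRRRBB · max L 67/32 · min R 17/8 = 135/64
10 of 15 · BBBRRRRBBR · max L 67/32 · min R 135/64 = 269/128
11 of 15 · BBBRRRRBBRR · max L 67/32 · min R 269/128 = 537/256
12 of 15 · BBBRRRRBBRRR · max L 67/32 · min R 537/256 = 1073/512
13 of 15 · BBBRRRRBBRRRB · max L 1073/512 · min R 537/256 = 2147/1024
14 of 15 · BBBRRRRBBRRRBB · max L 2147/1024 · min R 537/256 = 4295/2048
15 of 15 · BBBRRRRBBRRRBBR · max L 2147/1024 · min R 4295/2048 = 8589/4096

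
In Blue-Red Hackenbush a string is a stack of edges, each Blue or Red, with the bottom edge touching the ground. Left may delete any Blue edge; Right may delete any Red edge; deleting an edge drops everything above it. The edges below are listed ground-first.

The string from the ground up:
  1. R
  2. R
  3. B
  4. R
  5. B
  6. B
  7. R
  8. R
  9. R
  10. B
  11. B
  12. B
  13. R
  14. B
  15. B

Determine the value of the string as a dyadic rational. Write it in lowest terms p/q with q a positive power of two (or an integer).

-13193/8192

Build g(s[:k]) for k = 1..15, string s = R R B R B B R R R B B B R B B.
g_1 [R]  L=[(no moves)]  R=[0]  = -1
g_2 [RR]  L=[(no moves)]  R=[-1 0]  = -2
g_3 [RRB]  L=[-2]  R=[-1 0]  = -3/2
g_4 [RRBR]  L=[-2]  R=[-3/2 -1 0]  = -7/4
g_5 [RRBRB]  L=[-2 -7/4]  R=[-3/2 -1 0]  = -13/8
g_6 [RRBRBB]  L=[-2 -7/4 -13/8]  R=[-3/2 -1 0]  = -25/16
g_7 [RRBRBBR]  L=[-2 -7/4 -13/8]  R=[-25/16 -3/2 -1 0]  = -51/32
g_8 [RRBRBBRR]  L=[-2 -7/4 -13/8]  R=[-51/32 -25/16 -3/2 -1 0]  = -103/64
g_9 [RRBRBBRRR]  L=[-2 -7/4 -13/8]  R=[-103/64 -51/32 -25/16 -3/2 -1 0]  = -207/128
g_10 [RRBRBBRRRB]  L=[-2 -7/4 -13/8 -207/128]  R=[-103/64 -51/32 -25/16 -3/2 -1 0]  = -413/256
g_11 [RRBRBBRRRBB]  L=[-2 -7/4 -13/8 -207/128 -413/256]  R=[-103/64 -51/32 -25/16 -3/2 -1 0]  = -825/512
g_12 [RRBRBBRRRBBB]  L=[-2 -7/4 -13/8 -207/128 -413/256 -825/512]  R=[-103/64 -51/32 -25/16 -3/2 -1 0]  = -1649/1024
g_13 [RRBRBBRRRBBBR]  L=[-2 -7/4 -13/8 -207/128 -413/256 -825/512]  R=[-1649/1024 -103/64 -51/32 -25/16 -3/2 -1 0]  = -3299/2048
g_14 [RRBRBBRRRBBBRB]  L=[-2 -7/4 -13/8 -207/128 -413/256 -825/512 -3299/2048]  R=[-1649/1024 -103/64 -51/32 -25/16 -3/2 -1 0]  = -6597/4096
g_15 [RRBRBBRRRBBBRBB]  L=[-2 -7/4 -13/8 -207/128 -413/256 -825/512 -3299/2048 -6597/4096]  R=[-1649/1024 -103/64 -51/32 -25/16 -3/2 -1 0]  = -13193/8192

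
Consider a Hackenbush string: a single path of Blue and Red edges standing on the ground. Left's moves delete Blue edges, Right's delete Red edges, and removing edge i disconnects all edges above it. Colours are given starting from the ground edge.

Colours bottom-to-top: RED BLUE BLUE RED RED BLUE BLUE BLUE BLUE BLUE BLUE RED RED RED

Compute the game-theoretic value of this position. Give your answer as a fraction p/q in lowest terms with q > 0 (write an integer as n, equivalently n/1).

g_1 [R]  L=[·]  R=[0]  gives -1
g_2 [RB]  L=[-1]  R=[0]  gives -1/2
g_3 [RBB]  L=[-1, -1/2]  R=[0]  gives -1/4
g_4 [RBBR]  L=[-1, -1/2]  R=[-1/4, 0]  gives -3/8
g_5 [RBBRR]  L=[-1, -1/2]  R=[-3/8, -1/4, 0]  gives -7/16
g_6 [RBBRRB]  L=[-1, -1/2, -7/16]  R=[-3/8, -1/4, 0]  gives -13/32
g_7 [RBBRRBB]  L=[-1, -1/2, -7/16, -13/32]  R=[-3/8, -1/4, 0]  gives -25/64
g_8 [RBBRRBBB]  L=[-1, -1/2, -7/16, -13/32, -25/64]  R=[-3/8, -1/4, 0]  gives -49/128
g_9 [RBBRRBBBB]  L=[-1, -1/2, -7/16, -13/32, -25/64, -49/128]  R=[-3/8, -1/4, 0]  gives -97/256
g_10 [RBBRRBBBBB]  L=[-1, -1/2, -7/16, -13/32, -25/64, -49/128, -97/256]  R=[-3/8, -1/4, 0]  gives -193/512
g_11 [RBBRRBBBBBB]  L=[-1, -1/2, -7/16, -13/32, -25/64, -49/128, -97/256, -193/512]  R=[-3/8, -1/4, 0]  gives -385/1024
g_12 [RBBRRBBBBBBR]  L=[-1, -1/2, -7/16, -13/32, -25/64, -49/128, -97/256, -193/512]  R=[-385/1024, -3/8, -1/4, 0]  gives -771/2048
g_13 [RBBRRBBBBBBRR]  L=[-1, -1/2, -7/16, -13/32, -25/64, -49/128, -97/256, -193/512]  R=[-771/2048, -385/1024, -3/8, -1/4, 0]  gives -1543/4096
g_14 [RBBRRBBBBBBRRR]  L=[-1, -1/2, -7/16, -13/32, -25/64, -49/128, -97/256, -193/512]  R=[-1543/4096, -771/2048, -385/1024, -3/8, -1/4, 0]  gives -3087/8192

-3087/8192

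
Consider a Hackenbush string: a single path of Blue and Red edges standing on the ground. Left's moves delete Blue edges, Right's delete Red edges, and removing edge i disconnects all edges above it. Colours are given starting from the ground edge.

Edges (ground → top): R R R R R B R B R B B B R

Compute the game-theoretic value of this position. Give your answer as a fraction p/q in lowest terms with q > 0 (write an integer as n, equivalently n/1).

-1187/256

Prefix values for R R R R R B R B R B B B R via {L|R} + simplicity:
value(R) = { none | 0 } => -1
value(RR) = { none | -1 0 } => -2
value(RRR) = { none | -2 -1 0 } => -3
value(RRRR) = { none | -3 -2 -1 0 } => -4
value(RRRRR) = { none | -4 -3 -2 -1 0 } => -5
value(RRRRRB) = { -5 | -4 -3 -2 -1 0 } => -9/2
value(RRRRRBR) = { -5 | -9/2 -4 -3 -2 -1 0 } => -19/4
value(RRRRRBRB) = { -5 -19/4 | -9/2 -4 -3 -2 -1 0 } => -37/8
value(RRRRRBRBR) = { -5 -19/4 | -37/8 -9/2 -4 -3 -2 -1 0 } => -75/16
value(RRRRRBRBRB) = { -5 -19/4 -75/16 | -37/8 -9/2 -4 -3 -2 -1 0 } => -149/32
value(RRRRRBRBRBB) = { -5 -19/4 -75/16 -149/32 | -37/8 -9/2 -4 -3 -2 -1 0 } => -297/64
value(RRRRRBRBRBBB) = { -5 -19/4 -75/16 -149/32 -297/64 | -37/8 -9/2 -4 -3 -2 -1 0 } => -593/128
value(RRRRRBRBRBBBR) = { -5 -19/4 -75/16 -149/32 -297/64 | -593/128 -37/8 -9/2 -4 -3 -2 -1 0 } => -1187/256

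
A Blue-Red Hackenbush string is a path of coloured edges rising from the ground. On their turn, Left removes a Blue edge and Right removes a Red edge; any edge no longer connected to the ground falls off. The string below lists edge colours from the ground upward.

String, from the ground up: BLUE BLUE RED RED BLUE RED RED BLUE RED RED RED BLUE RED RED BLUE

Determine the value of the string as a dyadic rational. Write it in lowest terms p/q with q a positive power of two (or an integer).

10515/8192

value(B) = { 0 | — } => 1
value(BB) = { 0 1 | — } => 2
value(BBR) = { 0 1 | 2 } => 3/2
value(BBRR) = { 0 1 | 3/2 2 } => 5/4
value(BBRRB) = { 0 1 5/4 | 3/2 2 } => 11/8
value(BBRRBR) = { 0 1 5/4 | 11/8 3/2 2 } => 21/16
value(BBRRBRR) = { 0 1 5/4 | 21/16 11/8 3/2 2 } => 41/32
value(BBRRBRRB) = { 0 1 5/4 41/32 | 21/16 11/8 3/2 2 } => 83/64
value(BBRRBRRBR) = { 0 1 5/4 41/32 | 83/64 21/16 11/8 3/2 2 } => 165/128
value(BBRRBRRBRR) = { 0 1 5/4 41/32 | 165/128 83/64 21/16 11/8 3/2 2 } => 329/256
value(BBRRBRRBRRR) = { 0 1 5/4 41/32 | 329/256 165/128 83/64 21/16 11/8 3/2 2 } => 657/512
value(BBRRBRRBRRRB) = { 0 1 5/4 41/32 657/512 | 329/256 165/128 83/64 21/16 11/8 3/2 2 } => 1315/1024
value(BBRRBRRBRRRBR) = { 0 1 5/4 41/32 657/512 | 1315/1024 329/256 165/128 83/64 21/16 11/8 3/2 2 } => 2629/2048
value(BBRRBRRBRRRBRR) = { 0 1 5/4 41/32 657/512 | 2629/2048 1315/1024 329/256 165/128 83/64 21/16 11/8 3/2 2 } => 5257/4096
value(BBRRBRRBRRRBRRB) = { 0 1 5/4 41/32 657/512 5257/4096 | 2629/2048 1315/1024 329/256 165/128 83/64 21/16 11/8 3/2 2 } => 10515/8192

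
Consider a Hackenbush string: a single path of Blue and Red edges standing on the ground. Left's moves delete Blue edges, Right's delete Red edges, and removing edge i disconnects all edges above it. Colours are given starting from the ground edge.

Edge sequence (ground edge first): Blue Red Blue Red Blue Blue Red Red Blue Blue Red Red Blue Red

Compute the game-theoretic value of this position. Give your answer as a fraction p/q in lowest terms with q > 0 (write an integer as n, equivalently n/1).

step 1: add Blue to get B; options L={ 0 } R={  } → 1
step 2: add Red to get BR; options L={ 0 } R={ 1 } → 1/2
step 3: add Blue to get BRB; options L={ 0; 1/2 } R={ 1 } → 3/4
step 4: add Red to get BRBR; options L={ 0; 1/2 } R={ 3/4; 1 } → 5/8
step 5: add Blue to get BRBRB; options L={ 0; 1/2; 5/8 } R={ 3/4; 1 } → 11/16
step 6: add Blue to get BRBRBB; options L={ 0; 1/2; 5/8; 11/16 } R={ 3/4; 1 } → 23/32
step 7: add Red to get BRBRBBR; options L={ 0; 1/2; 5/8; 11/16 } R={ 23/32; 3/4; 1 } → 45/64
step 8: add Red to get BRBRBBRR; options L={ 0; 1/2; 5/8; 11/16 } R={ 45/64; 23/32; 3/4; 1 } → 89/128
step 9: add Blue to get BRBRBBRRB; options L={ 0; 1/2; 5/8; 11/16; 89/128 } R={ 45/64; 23/32; 3/4; 1 } → 179/256
step 10: add Blue to get BRBRBBRRBB; options L={ 0; 1/2; 5/8; 11/16; 89/128; 179/256 } R={ 45/64; 23/32; 3/4; 1 } → 359/512
step 11: add Red to get BRBRBBRRBBR; options L={ 0; 1/2; 5/8; 11/16; 89/128; 179/256 } R={ 359/512; 45/64; 23/32; 3/4; 1 } → 717/1024
step 12: add Red to get BRBRBBRRBBRR; options L={ 0; 1/2; 5/8; 11/16; 89/128; 179/256 } R={ 717/1024; 359/512; 45/64; 23/32; 3/4; 1 } → 1433/2048
step 13: add Blue to get BRBRBBRRBBRRB; options L={ 0; 1/2; 5/8; 11/16; 89/128; 179/256; 1433/2048 } R={ 717/1024; 359/512; 45/64; 23/32; 3/4; 1 } → 2867/4096
step 14: add Red to get BRBRBBRRBBRRBR; options L={ 0; 1/2; 5/8; 11/16; 89/128; 179/256; 1433/2048 } R={ 2867/4096; 717/1024; 359/512; 45/64; 23/32; 3/4; 1 } → 5733/8192

5733/8192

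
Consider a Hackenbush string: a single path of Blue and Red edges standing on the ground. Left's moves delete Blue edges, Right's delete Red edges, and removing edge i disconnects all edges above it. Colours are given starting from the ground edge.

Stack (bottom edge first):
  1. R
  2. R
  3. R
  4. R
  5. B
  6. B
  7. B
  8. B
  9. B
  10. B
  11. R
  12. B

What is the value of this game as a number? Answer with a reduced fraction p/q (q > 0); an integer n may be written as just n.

value(R) = { — | 0 } ⇒ -1
value(RR) = { — | -1,0 } ⇒ -2
value(RRR) = { — | -2,-1,0 } ⇒ -3
value(RRRR) = { — | -3,-2,-1,0 } ⇒ -4
value(RRRRB) = { -4 | -3,-2,-1,0 } ⇒ -7/2
value(RRRRBB) = { -4,-7/2 | -3,-2,-1,0 } ⇒ -13/4
value(RRRRBBB) = { -4,-7/2,-13/4 | -3,-2,-1,0 } ⇒ -25/8
value(RRRRBBBB) = { -4,-7/2,-13/4,-25/8 | -3,-2,-1,0 } ⇒ -49/16
value(RRRRBBBBB) = { -4,-7/2,-13/4,-25/8,-49/16 | -3,-2,-1,0 } ⇒ -97/32
value(RRRRBBBBBB) = { -4,-7/2,-13/4,-25/8,-49/16,-97/32 | -3,-2,-1,0 } ⇒ -193/64
value(RRRRBBBBBBR) = { -4,-7/2,-13/4,-25/8,-49/16,-97/32 | -193/64,-3,-2,-1,0 } ⇒ -387/128
value(RRRRBBBBBBRB) = { -4,-7/2,-13/4,-25/8,-49/16,-97/32,-387/128 | -193/64,-3,-2,-1,0 } ⇒ -773/256

-773/256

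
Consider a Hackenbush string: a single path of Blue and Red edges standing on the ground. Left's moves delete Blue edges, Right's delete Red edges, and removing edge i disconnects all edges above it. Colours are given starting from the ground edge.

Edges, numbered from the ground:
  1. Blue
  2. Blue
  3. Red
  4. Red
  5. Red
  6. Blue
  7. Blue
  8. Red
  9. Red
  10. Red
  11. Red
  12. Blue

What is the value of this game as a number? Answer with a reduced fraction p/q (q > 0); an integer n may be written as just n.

1219/1024

Prefix values for Blue Blue Red Red Red Blue Blue Red Red Red Red Blue via {L|R} + simplicity:
B: Left { 0 }, Right { none } gives simplest 1
BB: Left { 0,1 }, Right { none } gives simplest 2
BBR: Left { 0,1 }, Right { 2 } gives simplest 3/2
BBRR: Left { 0,1 }, Right { 3/2,2 } gives simplest 5/4
BBRRR: Left { 0,1 }, Right { 5/4,3/2,2 } gives simplest 9/8
BBRRRB: Left { 0,1,9/8 }, Right { 5/4,3/2,2 } gives simplest 19/16
BBRRRBB: Left { 0,1,9/8,19/16 }, Right { 5/4,3/2,2 } gives simplest 39/32
BBRRRBBR: Left { 0,1,9/8,19/16 }, Right { 39/32,5/4,3/2,2 } gives simplest 77/64
BBRRRBBRR: Left { 0,1,9/8,19/16 }, Right { 77/64,39/32,5/4,3/2,2 } gives simplest 153/128
BBRRRBBRRR: Left { 0,1,9/8,19/16 }, Right { 153/128,77/64,39/32,5/4,3/2,2 } gives simplest 305/256
BBRRRBBRRRR: Left { 0,1,9/8,19/16 }, Right { 305/256,153/128,77/64,39/32,5/4,3/2,2 } gives simplest 609/512
BBRRRBBRRRRB: Left { 0,1,9/8,19/16,609/512 }, Right { 305/256,153/128,77/64,39/32,5/4,3/2,2 } gives simplest 1219/1024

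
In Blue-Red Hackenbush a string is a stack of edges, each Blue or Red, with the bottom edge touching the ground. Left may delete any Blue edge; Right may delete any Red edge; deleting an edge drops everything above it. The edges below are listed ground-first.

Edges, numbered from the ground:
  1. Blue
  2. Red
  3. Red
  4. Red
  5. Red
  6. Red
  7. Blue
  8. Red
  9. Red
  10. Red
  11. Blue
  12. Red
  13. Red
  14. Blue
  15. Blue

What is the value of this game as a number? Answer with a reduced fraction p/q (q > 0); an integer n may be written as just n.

551/16384

edge 1 of 15 (Blue): { 0 |  } gives 1
edge 2 of 15 (Red): { 0 | 1 } gives 1/2
edge 3 of 15 (Red): { 0 | 1/2 1 } gives 1/4
edge 4 of 15 (Red): { 0 | 1/4 1/2 1 } gives 1/8
edge 5 of 15 (Red): { 0 | 1/8 1/4 1/2 1 } gives 1/16
edge 6 of 15 (Red): { 0 | 1/16 1/8 1/4 1/2 1 } gives 1/32
edge 7 of 15 (Blue): { 0 1/32 | 1/16 1/8 1/4 1/2 1 } gives 3/64
edge 8 of 15 (Red): { 0 1/32 | 3/64 1/16 1/8 1/4 1/2 1 } gives 5/128
edge 9 of 15 (Red): { 0 1/32 | 5/128 3/64 1/16 1/8 1/4 1/2 1 } gives 9/256
edge 10 of 15 (Red): { 0 1/32 | 9/256 5/128 3/64 1/16 1/8 1/4 1/2 1 } gives 17/512
edge 11 of 15 (Blue): { 0 1/32 17/512 | 9/256 5/128 3/64 1/16 1/8 1/4 1/2 1 } gives 35/1024
edge 12 of 15 (Red): { 0 1/32 17/512 | 35/1024 9/256 5/128 3/64 1/16 1/8 1/4 1/2 1 } gives 69/2048
edge 13 of 15 (Red): { 0 1/32 17/512 | 69/2048 35/1024 9/256 5/128 3/64 1/16 1/8 1/4 1/2 1 } gives 137/4096
edge 14 of 15 (Blue): { 0 1/32 17/512 137/4096 | 69/2048 35/1024 9/256 5/128 3/64 1/16 1/8 1/4 1/2 1 } gives 275/8192
edge 15 of 15 (Blue): { 0 1/32 17/512 137/4096 275/8192 | 69/2048 35/1024 9/256 5/128 3/64 1/16 1/8 1/4 1/2 1 } gives 551/16384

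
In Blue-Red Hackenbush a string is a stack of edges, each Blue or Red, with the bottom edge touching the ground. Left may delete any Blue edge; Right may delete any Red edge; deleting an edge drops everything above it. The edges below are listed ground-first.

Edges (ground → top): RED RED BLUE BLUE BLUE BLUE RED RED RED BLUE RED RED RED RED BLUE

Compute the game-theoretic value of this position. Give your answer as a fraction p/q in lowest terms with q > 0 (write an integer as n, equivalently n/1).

-9149/8192

Build value(s[:k]) for k = 1..15, string s = RED RED BLUE BLUE BLUE BLUE RED RED RED BLUE RED RED RED RED BLUE.
value(R) = { ∅ | 0 } => -1
value(RR) = { ∅ | -1, 0 } => -2
value(RRB) = { -2 | -1, 0 } => -3/2
value(RRBB) = { -2, -3/2 | -1, 0 } => -5/4
value(RRBBB) = { -2, -3/2, -5/4 | -1, 0 } => -9/8
value(RRBBBB) = { -2, -3/2, -5/4, -9/8 | -1, 0 } => -17/16
value(RRBBBBR) = { -2, -3/2, -5/4, -9/8 | -17/16, -1, 0 } => -35/32
value(RRBBBBRR) = { -2, -3/2, -5/4, -9/8 | -35/32, -17/16, -1, 0 } => -71/64
value(RRBBBBRRR) = { -2, -3/2, -5/4, -9/8 | -71/64, -35/32, -17/16, -1, 0 } => -143/128
value(RRBBBBRRRB) = { -2, -3/2, -5/4, -9/8, -143/128 | -71/64, -35/32, -17/16, -1, 0 } => -285/256
value(RRBBBBRRRBR) = { -2, -3/2, -5/4, -9/8, -143/128 | -285/256, -71/64, -35/32, -17/16, -1, 0 } => -571/512
value(RRBBBBRRRBRR) = { -2, -3/2, -5/4, -9/8, -143/128 | -571/512, -285/256, -71/64, -35/32, -17/16, -1, 0 } => -1143/1024
value(RRBBBBRRRBRRR) = { -2, -3/2, -5/4, -9/8, -143/128 | -1143/1024, -571/512, -285/256, -71/64, -35/32, -17/16, -1, 0 } => -2287/2048
value(RRBBBBRRRBRRRR) = { -2, -3/2, -5/4, -9/8, -143/128 | -2287/2048, -1143/1024, -571/512, -285/256, -71/64, -35/32, -17/16, -1, 0 } => -4575/4096
value(RRBBBBRRRBRRRRB) = { -2, -3/2, -5/4, -9/8, -143/128, -4575/4096 | -2287/2048, -1143/1024, -571/512, -285/256, -71/64, -35/32, -17/16, -1, 0 } => -9149/8192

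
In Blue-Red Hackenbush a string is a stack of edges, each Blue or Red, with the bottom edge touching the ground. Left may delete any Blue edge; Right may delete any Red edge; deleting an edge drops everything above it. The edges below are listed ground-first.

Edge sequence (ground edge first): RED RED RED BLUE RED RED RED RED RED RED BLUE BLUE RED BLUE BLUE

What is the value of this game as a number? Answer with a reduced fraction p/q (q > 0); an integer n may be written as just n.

Prefix values for RED RED RED BLUE RED RED RED RED RED RED BLUE BLUE RED BLUE BLUE via {L|R} + simplicity:
step 1: add RED to get R; options L={ — } R={ 0 } → -1
step 2: add RED to get RR; options L={ — } R={ -1, 0 } → -2
step 3: add RED to get RRR; options L={ — } R={ -2, -1, 0 } → -3
step 4: add BLUE to get RRRB; options L={ -3 } R={ -2, -1, 0 } → -5/2
step 5: add RED to get RRRBR; options L={ -3 } R={ -5/2, -2, -1, 0 } → -11/4
step 6: add RED to get RRRBRR; options L={ -3 } R={ -11/4, -5/2, -2, -1, 0 } → -23/8
step 7: add RED to get RRRBRRR; options L={ -3 } R={ -23/8, -11/4, -5/2, -2, -1, 0 } → -47/16
step 8: add RED to get RRRBRRRR; options L={ -3 } R={ -47/16, -23/8, -11/4, -5/2, -2, -1, 0 } → -95/32
step 9: add RED to get RRRBRRRRR; options L={ -3 } R={ -95/32, -47/16, -23/8, -11/4, -5/2, -2, -1, 0 } → -191/64
step 10: add RED to get RRRBRRRRRR; options L={ -3 } R={ -191/64, -95/32, -47/16, -23/8, -11/4, -5/2, -2, -1, 0 } → -383/128
step 11: add BLUE to get RRRBRRRRRRB; options L={ -3, -383/128 } R={ -191/64, -95/32, -47/16, -23/8, -11/4, -5/2, -2, -1, 0 } → -765/256
step 12: add BLUE to get RRRBRRRRRRBB; options L={ -3, -383/128, -765/256 } R={ -191/64, -95/32, -47/16, -23/8, -11/4, -5/2, -2, -1, 0 } → -1529/512
step 13: add RED to get RRRBRRRRRRBBR; options L={ -3, -383/128, -765/256 } R={ -1529/512, -191/64, -95/32, -47/16, -23/8, -11/4, -5/2, -2, -1, 0 } → -3059/1024
step 14: add BLUE to get RRRBRRRRRRBBRB; options L={ -3, -383/128, -765/256, -3059/1024 } R={ -1529/512, -191/64, -95/32, -47/16, -23/8, -11/4, -5/2, -2, -1, 0 } → -6117/2048
step 15: add BLUE to get RRRBRRRRRRBBRBB; options L={ -3, -383/128, -765/256, -3059/1024, -6117/2048 } R={ -1529/512, -191/64, -95/32, -47/16, -23/8, -11/4, -5/2, -2, -1, 0 } → -12233/4096

-12233/4096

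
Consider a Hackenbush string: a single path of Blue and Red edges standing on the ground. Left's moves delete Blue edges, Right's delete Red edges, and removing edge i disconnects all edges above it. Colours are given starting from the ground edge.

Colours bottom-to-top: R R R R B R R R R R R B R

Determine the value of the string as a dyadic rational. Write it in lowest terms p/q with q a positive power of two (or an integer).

-2043/512

edge 1 of 13 (R): { ∅ | 0 } → -1
edge 2 of 13 (R): { ∅ | -1; 0 } → -2
edge 3 of 13 (R): { ∅ | -2; -1; 0 } → -3
edge 4 of 13 (R): { ∅ | -3; -2; -1; 0 } → -4
edge 5 of 13 (B): { -4 | -3; -2; -1; 0 } → -7/2
edge 6 of 13 (R): { -4 | -7/2; -3; -2; -1; 0 } → -15/4
edge 7 of 13 (R): { -4 | -15/4; -7/2; -3; -2; -1; 0 } → -31/8
edge 8 of 13 (R): { -4 | -31/8; -15/4; -7/2; -3; -2; -1; 0 } → -63/16
edge 9 of 13 (R): { -4 | -63/16; -31/8; -15/4; -7/2; -3; -2; -1; 0 } → -127/32
edge 10 of 13 (R): { -4 | -127/32; -63/16; -31/8; -15/4; -7/2; -3; -2; -1; 0 } → -255/64
edge 11 of 13 (R): { -4 | -255/64; -127/32; -63/16; -31/8; -15/4; -7/2; -3; -2; -1; 0 } → -511/128
edge 12 of 13 (B): { -4; -511/128 | -255/64; -127/32; -63/16; -31/8; -15/4; -7/2; -3; -2; -1; 0 } → -1021/256
edge 13 of 13 (R): { -4; -511/128 | -1021/256; -255/64; -127/32; -63/16; -31/8; -15/4; -7/2; -3; -2; -1; 0 } → -2043/512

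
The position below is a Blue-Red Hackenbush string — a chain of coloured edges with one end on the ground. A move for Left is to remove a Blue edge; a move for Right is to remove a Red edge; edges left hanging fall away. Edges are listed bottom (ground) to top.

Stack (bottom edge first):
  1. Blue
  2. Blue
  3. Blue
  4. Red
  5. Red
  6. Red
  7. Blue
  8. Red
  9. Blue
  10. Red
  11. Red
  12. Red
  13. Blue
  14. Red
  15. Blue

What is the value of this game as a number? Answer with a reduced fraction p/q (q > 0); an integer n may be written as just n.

8843/4096

1 of 15 · B · max L 0 · min R +∞ gives 1
2 of 15 · BB · max L 1 · min R +∞ gives 2
3 of 15 · BBB · max L 2 · min R +∞ gives 3
4 of 15 · BBBR · max L 2 · min R 3 gives 5/2
5 of 15 · BBBRR · max L 2 · min R 5/2 gives 9/4
6 of 15 · BBBRRR · max L 2 · min R 9/4 gives 17/8
7 of 15 · BBBRRRB · max L 17/8 · min R 9/4 gives 35/16
8 of 15 · BBBRRRBR · max L 17/8 · min R 35/16 gives 69/32
9 of 15 · BBBRRRBRB · max L 69/32 · min R 35/16 gives 139/64
10 of 15 · BBBRRRBRBR · max L 69/32 · min R 139/64 gives 277/128
11 of 15 · BBBRRRBRBRR · max L 69/32 · min R 277/128 gives 553/256
12 of 15 · BBBRRRBRBRRR · max L 69/32 · min R 553/256 gives 1105/512
13 of 15 · BBBRRRBRBRRRB · max L 1105/512 · min R 553/256 gives 2211/1024
14 of 15 · BBBRRRBRBRRRBR · max L 1105/512 · min R 2211/1024 gives 4421/2048
15 of 15 · BBBRRRBRBRRRBRB · max L 4421/2048 · min R 2211/1024 gives 8843/4096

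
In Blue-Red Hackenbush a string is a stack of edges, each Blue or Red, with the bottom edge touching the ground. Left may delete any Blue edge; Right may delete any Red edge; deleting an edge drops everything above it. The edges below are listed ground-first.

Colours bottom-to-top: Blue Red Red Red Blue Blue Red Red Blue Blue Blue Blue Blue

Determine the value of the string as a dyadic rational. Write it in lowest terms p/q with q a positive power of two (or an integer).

831/4096

Build v(s[:k]) for k = 1..13, string s = Blue Red Red Red Blue Blue Red Red Blue Blue Blue Blue Blue.
step 1: add Blue to get B; options L={ 0 } R={ — } so 1
step 2: add Red to get BR; options L={ 0 } R={ 1 } so 1/2
step 3: add Red to get BRR; options L={ 0 } R={ 1/2; 1 } so 1/4
step 4: add Red to get BRRR; options L={ 0 } R={ 1/4; 1/2; 1 } so 1/8
step 5: add Blue to get BRRRB; options L={ 0; 1/8 } R={ 1/4; 1/2; 1 } so 3/16
step 6: add Blue to get BRRRBB; options L={ 0; 1/8; 3/16 } R={ 1/4; 1/2; 1 } so 7/32
step 7: add Red to get BRRRBBR; options L={ 0; 1/8; 3/16 } R={ 7/32; 1/4; 1/2; 1 } so 13/64
step 8: add Red to get BRRRBBRR; options L={ 0; 1/8; 3/16 } R={ 13/64; 7/32; 1/4; 1/2; 1 } so 25/128
step 9: add Blue to get BRRRBBRRB; options L={ 0; 1/8; 3/16; 25/128 } R={ 13/64; 7/32; 1/4; 1/2; 1 } so 51/256
step 10: add Blue to get BRRRBBRRBB; options L={ 0; 1/8; 3/16; 25/128; 51/256 } R={ 13/64; 7/32; 1/4; 1/2; 1 } so 103/512
step 11: add Blue to get BRRRBBRRBBB; options L={ 0; 1/8; 3/16; 25/128; 51/256; 103/512 } R={ 13/64; 7/32; 1/4; 1/2; 1 } so 207/1024
step 12: add Blue to get BRRRBBRRBBBB; options L={ 0; 1/8; 3/16; 25/128; 51/256; 103/512; 207/1024 } R={ 13/64; 7/32; 1/4; 1/2; 1 } so 415/2048
step 13: add Blue to get BRRRBBRRBBBBB; options L={ 0; 1/8; 3/16; 25/128; 51/256; 103/512; 207/1024; 415/2048 } R={ 13/64; 7/32; 1/4; 1/2; 1 } so 831/4096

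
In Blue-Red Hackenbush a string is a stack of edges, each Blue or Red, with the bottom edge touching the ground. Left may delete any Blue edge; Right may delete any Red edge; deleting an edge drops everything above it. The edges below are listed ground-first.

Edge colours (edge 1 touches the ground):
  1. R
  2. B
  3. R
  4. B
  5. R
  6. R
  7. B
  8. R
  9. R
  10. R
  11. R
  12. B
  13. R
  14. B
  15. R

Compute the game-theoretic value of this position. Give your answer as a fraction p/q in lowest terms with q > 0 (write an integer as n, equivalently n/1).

-11755/16384

G_1 [R]  L=[(no moves)]  R=[0]  so -1
G_2 [RB]  L=[-1]  R=[0]  so -1/2
G_3 [RBR]  L=[-1]  R=[-1/2; 0]  so -3/4
G_4 [RBRB]  L=[-1; -3/4]  R=[-1/2; 0]  so -5/8
G_5 [RBRBR]  L=[-1; -3/4]  R=[-5/8; -1/2; 0]  so -11/16
G_6 [RBRBRR]  L=[-1; -3/4]  R=[-11/16; -5/8; -1/2; 0]  so -23/32
G_7 [RBRBRRB]  L=[-1; -3/4; -23/32]  R=[-11/16; -5/8; -1/2; 0]  so -45/64
G_8 [RBRBRRBR]  L=[-1; -3/4; -23/32]  R=[-45/64; -11/16; -5/8; -1/2; 0]  so -91/128
G_9 [RBRBRRBRR]  L=[-1; -3/4; -23/32]  R=[-91/128; -45/64; -11/16; -5/8; -1/2; 0]  so -183/256
G_10 [RBRBRRBRRR]  L=[-1; -3/4; -23/32]  R=[-183/256; -91/128; -45/64; -11/16; -5/8; -1/2; 0]  so -367/512
G_11 [RBRBRRBRRRR]  L=[-1; -3/4; -23/32]  R=[-367/512; -183/256; -91/128; -45/64; -11/16; -5/8; -1/2; 0]  so -735/1024
G_12 [RBRBRRBRRRRB]  L=[-1; -3/4; -23/32; -735/1024]  R=[-367/512; -183/256; -91/128; -45/64; -11/16; -5/8; -1/2; 0]  so -1469/2048
G_13 [RBRBRRBRRRRBR]  L=[-1; -3/4; -23/32; -735/1024]  R=[-1469/2048; -367/512; -183/256; -91/128; -45/64; -11/16; -5/8; -1/2; 0]  so -2939/4096
G_14 [RBRBRRBRRRRBRB]  L=[-1; -3/4; -23/32; -735/1024; -2939/4096]  R=[-1469/2048; -367/512; -183/256; -91/128; -45/64; -11/16; -5/8; -1/2; 0]  so -5877/8192
G_15 [RBRBRRBRRRRBRBR]  L=[-1; -3/4; -23/32; -735/1024; -2939/4096]  R=[-5877/8192; -1469/2048; -367/512; -183/256; -91/128; -45/64; -11/16; -5/8; -1/2; 0]  so -11755/16384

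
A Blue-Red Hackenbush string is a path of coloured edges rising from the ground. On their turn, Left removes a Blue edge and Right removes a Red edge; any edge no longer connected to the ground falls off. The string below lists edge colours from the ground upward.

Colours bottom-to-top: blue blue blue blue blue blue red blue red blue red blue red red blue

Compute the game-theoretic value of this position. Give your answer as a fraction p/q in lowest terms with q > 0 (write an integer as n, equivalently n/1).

2899/512

Prefix values for blue blue blue blue blue blue red blue red blue red blue red red blue via {L|R} + simplicity:
1 of 15 · b · max L 0 · min R +∞ = 1
2 of 15 · bb · max L 1 · min R +∞ = 2
3 of 15 · bbb · max L 2 · min R +∞ = 3
4 of 15 · bbbb · max L 3 · min R +∞ = 4
5 of 15 · bbbbb · max L 4 · min R +∞ = 5
6 of 15 · bbbbbb · max L 5 · min R +∞ = 6
7 of 15 · bbbbbbr · max L 5 · min R 6 = 11/2
8 of 15 · bbbbbbrb · max L 11/2 · min R 6 = 23/4
9 of 15 · bbbbbbrbr · max L 11/2 · min R 23/4 = 45/8
10 of 15 · bbbbbbrbrb · max L 45/8 · min R 23/4 = 91/16
11 of 15 · bbbbbbrbrbr · max L 45/8 · min R 91/16 = 181/32
12 of 15 · bbbbbbrbrbrb · max L 181/32 · min R 91/16 = 363/64
13 of 15 · bbbbbbrbrbrbr · max L 181/32 · min R 363/64 = 725/128
14 of 15 · bbbbbbrbrbrbrr · max L 181/32 · min R 725/128 = 1449/256
15 of 15 · bbbbbbrbrbrbrrb · max L 1449/256 · min R 725/128 = 2899/512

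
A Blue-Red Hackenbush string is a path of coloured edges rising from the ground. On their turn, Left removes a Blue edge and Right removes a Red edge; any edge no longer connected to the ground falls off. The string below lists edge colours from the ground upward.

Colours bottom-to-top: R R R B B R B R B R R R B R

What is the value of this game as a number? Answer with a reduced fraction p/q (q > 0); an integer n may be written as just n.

-4795/2048

step 1: add R to get R; options L={ — } R={ 0 } so -1
step 2: add R to get RR; options L={ — } R={ -1, 0 } so -2
step 3: add R to get RRR; options L={ — } R={ -2, -1, 0 } so -3
step 4: add B to get RRRB; options L={ -3 } R={ -2, -1, 0 } so -5/2
step 5: add B to get RRRBB; options L={ -3, -5/2 } R={ -2, -1, 0 } so -9/4
step 6: add R to get RRRBBR; options L={ -3, -5/2 } R={ -9/4, -2, -1, 0 } so -19/8
step 7: add B to get RRRBBRB; options L={ -3, -5/2, -19/8 } R={ -9/4, -2, -1, 0 } so -37/16
step 8: add R to get RRRBBRBR; options L={ -3, -5/2, -19/8 } R={ -37/16, -9/4, -2, -1, 0 } so -75/32
step 9: add B to get RRRBBRBRB; options L={ -3, -5/2, -19/8, -75/32 } R={ -37/16, -9/4, -2, -1, 0 } so -149/64
step 10: add R to get RRRBBRBRBR; options L={ -3, -5/2, -19/8, -75/32 } R={ -149/64, -37/16, -9/4, -2, -1, 0 } so -299/128
step 11: add R to get RRRBBRBRBRR; options L={ -3, -5/2, -19/8, -75/32 } R={ -299/128, -149/64, -37/16, -9/4, -2, -1, 0 } so -599/256
step 12: add R to get RRRBBRBRBRRR; options L={ -3, -5/2, -19/8, -75/32 } R={ -599/256, -299/128, -149/64, -37/16, -9/4, -2, -1, 0 } so -1199/512
step 13: add B to get RRRBBRBRBRRRB; options L={ -3, -5/2, -19/8, -75/32, -1199/512 } R={ -599/256, -299/128, -149/64, -37/16, -9/4, -2, -1, 0 } so -2397/1024
step 14: add R to get RRRBBRBRBRRRBR; options L={ -3, -5/2, -19/8, -75/32, -1199/512 } R={ -2397/1024, -599/256, -299/128, -149/64, -37/16, -9/4, -2, -1, 0 } so -4795/2048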